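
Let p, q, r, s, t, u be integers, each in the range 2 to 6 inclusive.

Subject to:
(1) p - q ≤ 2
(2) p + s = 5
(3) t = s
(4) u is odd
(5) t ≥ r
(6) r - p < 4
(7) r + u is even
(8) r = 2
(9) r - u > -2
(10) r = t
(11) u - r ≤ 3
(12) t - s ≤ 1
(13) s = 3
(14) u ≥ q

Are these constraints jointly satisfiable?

Constraint 8 fixes r = 2 and constraint 13 fixes s = 3. Constraints 3 and 10 give r = t = s, so r = s. But 2 ≠ 3 — contradiction.

Unsatisfiable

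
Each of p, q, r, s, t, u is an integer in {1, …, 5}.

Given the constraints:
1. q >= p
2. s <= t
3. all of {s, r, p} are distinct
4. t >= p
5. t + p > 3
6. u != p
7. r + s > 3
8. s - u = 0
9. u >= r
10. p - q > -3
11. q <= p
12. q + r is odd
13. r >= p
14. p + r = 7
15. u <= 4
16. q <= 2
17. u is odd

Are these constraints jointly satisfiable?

From constraints 1 and 16: p ≤ q ≤ 2. From constraints 9 and 15: r ≤ u ≤ 4. Hence p + r ≤ 6. But constraint 14 requires p + r = 7, and 7 > 6. Contradiction.

Unsatisfiable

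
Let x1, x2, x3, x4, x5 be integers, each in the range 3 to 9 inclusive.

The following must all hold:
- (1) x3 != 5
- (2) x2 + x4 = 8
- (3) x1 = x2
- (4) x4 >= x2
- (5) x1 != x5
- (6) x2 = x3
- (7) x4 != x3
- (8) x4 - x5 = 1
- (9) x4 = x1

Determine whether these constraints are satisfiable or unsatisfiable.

Unsatisfiable

From constraints 3, 6, and 9, x4 = x1 = x2 = x3, so x4 = x3. But constraint 7 says x4 ≠ x3. Contradiction.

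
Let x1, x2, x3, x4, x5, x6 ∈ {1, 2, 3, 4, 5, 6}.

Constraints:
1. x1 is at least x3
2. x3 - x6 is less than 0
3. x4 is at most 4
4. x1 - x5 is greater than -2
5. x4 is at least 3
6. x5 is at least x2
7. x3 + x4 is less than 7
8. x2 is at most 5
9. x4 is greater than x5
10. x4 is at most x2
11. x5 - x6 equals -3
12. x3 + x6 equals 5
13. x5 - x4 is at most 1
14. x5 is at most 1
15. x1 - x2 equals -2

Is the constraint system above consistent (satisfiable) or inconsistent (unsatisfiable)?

Unsatisfiable

From constraints 5 and 10: x2 ≥ x4 and x4 ≥ 3, so x2 ≥ 3. From constraints 6 and 14: x2 ≤ x5 and x5 ≤ 1, so x2 ≤ 1. But 1 < 3, so no value of x2 works.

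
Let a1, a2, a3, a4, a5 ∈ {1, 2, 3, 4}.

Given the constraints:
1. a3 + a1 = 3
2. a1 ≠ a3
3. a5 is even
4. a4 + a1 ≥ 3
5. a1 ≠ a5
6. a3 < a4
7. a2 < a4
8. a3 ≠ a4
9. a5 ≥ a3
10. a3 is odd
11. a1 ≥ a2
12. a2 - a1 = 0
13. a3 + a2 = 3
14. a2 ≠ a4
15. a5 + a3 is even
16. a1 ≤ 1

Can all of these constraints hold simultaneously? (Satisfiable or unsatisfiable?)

Constraint 3 makes a5 even and constraint 10 makes a3 odd, so a5 + a3 must be odd. Constraint 15 says a5 + a3 is even — contradiction.

Unsatisfiable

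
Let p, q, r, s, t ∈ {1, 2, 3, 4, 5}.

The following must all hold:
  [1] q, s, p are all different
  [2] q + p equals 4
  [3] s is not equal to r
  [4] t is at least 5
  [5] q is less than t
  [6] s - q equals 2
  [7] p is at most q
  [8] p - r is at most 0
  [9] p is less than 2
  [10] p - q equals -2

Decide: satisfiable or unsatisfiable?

Satisfiable

The assignment p = 1, q = 3, r = 1, s = 5, t = 5 works:
  constraint 2 holds since q + p = 4.
  constraint 6 holds since s - q = 2.
  constraint 8 holds since p - r = 0.
The rest check out directly.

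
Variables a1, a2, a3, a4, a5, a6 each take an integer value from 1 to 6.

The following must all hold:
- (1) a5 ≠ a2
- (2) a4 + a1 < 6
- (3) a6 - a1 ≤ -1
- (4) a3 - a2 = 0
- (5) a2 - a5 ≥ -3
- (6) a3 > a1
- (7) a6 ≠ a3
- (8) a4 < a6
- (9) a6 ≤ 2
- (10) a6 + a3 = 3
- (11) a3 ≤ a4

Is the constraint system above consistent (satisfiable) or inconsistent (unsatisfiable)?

Constraints 3, 6, 8, and 11 give a1 < a3, a3 ≤ a4, a4 < a6, a6 < a1. Chaining: a1 < a3 ≤ a4 < a6 < a1, which forces a1 < a1 — impossible.

Unsatisfiable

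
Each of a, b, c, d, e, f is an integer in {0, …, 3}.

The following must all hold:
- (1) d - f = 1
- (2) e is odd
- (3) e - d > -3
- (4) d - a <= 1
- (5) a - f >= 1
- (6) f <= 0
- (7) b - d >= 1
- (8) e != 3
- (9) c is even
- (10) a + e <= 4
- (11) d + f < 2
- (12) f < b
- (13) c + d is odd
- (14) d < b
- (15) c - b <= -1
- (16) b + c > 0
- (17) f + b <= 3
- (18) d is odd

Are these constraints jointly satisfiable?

Satisfiable

Take a = 3, b = 3, c = 0, d = 1, e = 1, f = 0. Then constraint 1: d - f = 1; constraint 3: e - d = 0; constraint 4: d - a = -2, and every other listed constraint is also met.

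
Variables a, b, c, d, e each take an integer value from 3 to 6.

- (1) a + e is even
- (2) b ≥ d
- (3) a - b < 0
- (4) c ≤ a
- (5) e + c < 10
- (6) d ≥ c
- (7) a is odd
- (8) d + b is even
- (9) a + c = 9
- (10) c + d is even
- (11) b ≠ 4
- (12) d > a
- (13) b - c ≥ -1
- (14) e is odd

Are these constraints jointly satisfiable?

Take a = 5, b = 6, c = 4, d = 6, e = 5. Then constraint 3: a - b = -1; constraint 5: e + c = 9, and every other listed constraint is also met.

Satisfiable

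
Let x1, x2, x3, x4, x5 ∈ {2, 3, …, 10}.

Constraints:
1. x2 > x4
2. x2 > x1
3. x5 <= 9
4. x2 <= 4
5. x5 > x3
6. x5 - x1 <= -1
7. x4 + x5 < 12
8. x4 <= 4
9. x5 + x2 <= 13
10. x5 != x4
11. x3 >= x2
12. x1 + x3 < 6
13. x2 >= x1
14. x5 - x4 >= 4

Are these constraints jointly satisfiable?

Constraints 2, 5, 6, and 11 give x5 < x1, x1 < x2, x2 ≤ x3, x3 < x5. Chaining: x5 < x1 < x2 ≤ x3 < x5, which forces x5 < x5 — impossible.

Unsatisfiable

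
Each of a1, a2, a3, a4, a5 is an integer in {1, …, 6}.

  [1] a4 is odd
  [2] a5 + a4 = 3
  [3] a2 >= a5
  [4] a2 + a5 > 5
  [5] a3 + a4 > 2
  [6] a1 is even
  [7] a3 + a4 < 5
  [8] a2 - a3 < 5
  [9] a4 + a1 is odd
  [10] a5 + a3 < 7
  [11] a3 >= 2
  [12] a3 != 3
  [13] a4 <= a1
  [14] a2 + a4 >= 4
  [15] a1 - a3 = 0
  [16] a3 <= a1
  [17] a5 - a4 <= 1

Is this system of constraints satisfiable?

Satisfiable

Setting (a1, a2, a3, a4, a5) = (2, 6, 2, 1, 2) satisfies everything: constraint 2: a5 + a4 = 3; constraint 4: a2 + a5 = 8; constraint 5: a3 + a4 = 3, and the others follow.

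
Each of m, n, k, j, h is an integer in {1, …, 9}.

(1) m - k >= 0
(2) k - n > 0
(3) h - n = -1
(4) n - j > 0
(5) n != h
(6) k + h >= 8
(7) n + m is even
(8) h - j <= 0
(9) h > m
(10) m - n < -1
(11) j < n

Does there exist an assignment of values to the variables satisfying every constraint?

Constraints 1, 2, 4, 8, and 9 give n < k, k ≤ m, m < h, h ≤ j, j < n. Chaining: n < k ≤ m < h ≤ j < n, which forces n < n — impossible.

Unsatisfiable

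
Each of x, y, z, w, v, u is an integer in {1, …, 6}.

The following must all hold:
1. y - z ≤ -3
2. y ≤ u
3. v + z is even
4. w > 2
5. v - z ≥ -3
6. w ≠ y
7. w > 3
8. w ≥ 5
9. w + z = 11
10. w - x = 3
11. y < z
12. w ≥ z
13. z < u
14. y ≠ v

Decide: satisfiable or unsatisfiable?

The assignment x = 3, y = 1, z = 5, w = 6, v = 3, u = 6 works:
  constraint 1 holds since y - z = -4.
  constraint 5 holds since v - z = -2.
  constraint 9 holds since w + z = 11.
The rest check out directly.

Satisfiable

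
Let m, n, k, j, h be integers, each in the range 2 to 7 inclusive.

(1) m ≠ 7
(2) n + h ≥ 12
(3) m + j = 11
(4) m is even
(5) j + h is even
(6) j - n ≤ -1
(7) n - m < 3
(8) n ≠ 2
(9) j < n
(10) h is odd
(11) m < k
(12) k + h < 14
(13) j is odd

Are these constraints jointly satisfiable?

Satisfiable

Take m = 6, n = 7, k = 7, j = 5, h = 5. Then constraint 2: n + h = 12; constraint 3: m + j = 11; constraint 6: j - n = -2, and every other listed constraint is also met.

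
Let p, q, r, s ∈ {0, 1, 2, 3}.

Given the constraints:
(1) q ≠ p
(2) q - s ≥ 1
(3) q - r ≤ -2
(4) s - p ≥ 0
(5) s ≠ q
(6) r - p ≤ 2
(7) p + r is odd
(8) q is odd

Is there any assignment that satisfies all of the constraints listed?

Constraints 2, 3, 4, and 6 give p − r ≥ -2, r − q ≥ 2, q − s ≥ 1, s − p ≥ 0.
Adding all 4 inequalities: the left sides telescope to 0, and the right sides sum to (-2) + 2 + 1 + 0 = 1. So 0 ≥ 1, which is false.

Unsatisfiable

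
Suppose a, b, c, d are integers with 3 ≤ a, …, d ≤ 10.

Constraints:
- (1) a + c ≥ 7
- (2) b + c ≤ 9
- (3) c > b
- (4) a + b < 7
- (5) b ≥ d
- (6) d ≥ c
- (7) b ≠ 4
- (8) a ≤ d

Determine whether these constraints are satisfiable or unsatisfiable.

Unsatisfiable

Constraints 3, 5, and 6 give d ≤ b, b < c, c ≤ d. Chaining: d ≤ b < c ≤ d, which forces d < d — impossible.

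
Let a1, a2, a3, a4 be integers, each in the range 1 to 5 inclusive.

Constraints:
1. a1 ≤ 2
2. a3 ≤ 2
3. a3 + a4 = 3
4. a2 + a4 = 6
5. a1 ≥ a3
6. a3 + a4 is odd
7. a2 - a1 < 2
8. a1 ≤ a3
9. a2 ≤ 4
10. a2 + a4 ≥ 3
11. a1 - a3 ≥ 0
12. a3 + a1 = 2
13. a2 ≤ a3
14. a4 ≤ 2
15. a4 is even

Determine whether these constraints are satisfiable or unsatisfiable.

From constraints 2 and 13: a2 ≤ a3 ≤ 2. From constraint 14: a4 ≤ 2. Hence a2 + a4 ≤ 4. But constraint 4 requires a2 + a4 = 6, and 6 > 4. Contradiction.

Unsatisfiable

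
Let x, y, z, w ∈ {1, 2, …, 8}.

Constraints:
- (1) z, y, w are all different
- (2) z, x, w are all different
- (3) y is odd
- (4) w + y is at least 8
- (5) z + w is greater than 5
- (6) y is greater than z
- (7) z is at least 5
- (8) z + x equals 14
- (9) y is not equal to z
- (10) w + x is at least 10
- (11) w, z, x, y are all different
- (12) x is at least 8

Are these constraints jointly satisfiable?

One satisfying assignment is x = 8, y = 7, z = 6, w = 2.
For the less obvious constraints — constraint 4: w + y = 9; constraint 5: z + w = 8; constraint 8: z + x = 14 — and the others hold by inspection.

Satisfiable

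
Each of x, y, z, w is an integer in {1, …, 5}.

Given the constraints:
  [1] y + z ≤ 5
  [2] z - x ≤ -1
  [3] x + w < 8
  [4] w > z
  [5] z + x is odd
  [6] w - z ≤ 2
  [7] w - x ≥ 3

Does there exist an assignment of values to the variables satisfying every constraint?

Constraints 2, 6, and 7 give z − w ≥ -2, w − x ≥ 3, x − z ≥ 1.
Adding all 3 inequalities: the left sides telescope to 0, and the right sides sum to (-2) + 3 + 1 = 2. So 0 ≥ 2, which is false.

Unsatisfiable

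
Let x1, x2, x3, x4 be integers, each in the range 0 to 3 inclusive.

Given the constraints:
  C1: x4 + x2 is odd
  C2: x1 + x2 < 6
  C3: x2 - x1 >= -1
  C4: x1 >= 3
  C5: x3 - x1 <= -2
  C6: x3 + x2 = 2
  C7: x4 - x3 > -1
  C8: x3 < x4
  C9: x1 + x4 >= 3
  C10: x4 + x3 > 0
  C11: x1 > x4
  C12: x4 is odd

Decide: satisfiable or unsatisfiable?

Setting (x1, x2, x3, x4) = (3, 2, 0, 1) satisfies everything: constraint 2: x1 + x2 = 5; constraint 3: x2 - x1 = -1, and the others follow.

Satisfiable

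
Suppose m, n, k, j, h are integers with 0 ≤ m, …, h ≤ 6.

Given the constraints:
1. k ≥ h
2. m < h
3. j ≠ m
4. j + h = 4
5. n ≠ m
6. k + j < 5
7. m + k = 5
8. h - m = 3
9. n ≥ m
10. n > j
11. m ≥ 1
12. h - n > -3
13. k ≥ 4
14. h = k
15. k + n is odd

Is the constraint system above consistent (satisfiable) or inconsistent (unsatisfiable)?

Satisfiable

One satisfying assignment is m = 1, n = 5, k = 4, j = 0, h = 4.
For the less obvious constraints — constraint 4: j + h = 4; constraint 6: k + j = 4 — and the others hold by inspection.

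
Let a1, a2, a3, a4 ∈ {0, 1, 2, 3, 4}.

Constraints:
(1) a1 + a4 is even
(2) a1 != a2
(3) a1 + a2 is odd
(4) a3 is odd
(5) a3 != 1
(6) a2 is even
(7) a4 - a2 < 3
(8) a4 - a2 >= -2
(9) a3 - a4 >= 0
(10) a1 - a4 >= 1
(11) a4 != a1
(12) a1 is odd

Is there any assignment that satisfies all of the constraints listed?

The assignment a1 = 3, a2 = 0, a3 = 3, a4 = 1 works:
  constraint 7 holds since a4 - a2 = 1.
  constraint 8 holds since a4 - a2 = 1.
The rest check out directly.

Satisfiable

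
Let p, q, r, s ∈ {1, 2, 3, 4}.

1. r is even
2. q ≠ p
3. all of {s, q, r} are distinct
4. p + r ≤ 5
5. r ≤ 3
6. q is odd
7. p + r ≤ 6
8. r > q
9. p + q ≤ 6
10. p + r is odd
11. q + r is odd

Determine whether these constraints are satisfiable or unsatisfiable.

Satisfiable

The assignment p = 3, q = 1, r = 2, s = 4 works:
  constraint 4 holds since p + r = 5.
  constraint 7 holds since p + r = 5.
The rest check out directly.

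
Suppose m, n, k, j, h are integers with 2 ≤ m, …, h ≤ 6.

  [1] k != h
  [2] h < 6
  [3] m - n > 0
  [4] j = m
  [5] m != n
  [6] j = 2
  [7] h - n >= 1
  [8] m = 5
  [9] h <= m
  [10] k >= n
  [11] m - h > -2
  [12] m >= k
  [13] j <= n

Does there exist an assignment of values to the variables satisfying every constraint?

Constraint 6 fixes j = 2 and constraint 8 fixes m = 5, but constraint 4 requires j = m. Since 2 ≠ 5, contradiction.

Unsatisfiable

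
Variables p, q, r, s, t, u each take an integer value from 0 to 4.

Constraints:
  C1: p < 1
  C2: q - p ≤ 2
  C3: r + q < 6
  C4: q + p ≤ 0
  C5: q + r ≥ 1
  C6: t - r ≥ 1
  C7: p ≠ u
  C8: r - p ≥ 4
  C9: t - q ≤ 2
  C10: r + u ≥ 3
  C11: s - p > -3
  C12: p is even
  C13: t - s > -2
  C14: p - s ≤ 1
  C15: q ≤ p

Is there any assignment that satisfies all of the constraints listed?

Constraints 2, 6, 8, and 9 give p − q ≥ -2, q − t ≥ -2, t − r ≥ 1, r − p ≥ 4.
Adding all 4 inequalities: the left sides telescope to 0, and the right sides sum to (-2) + (-2) + 1 + 4 = 1. So 0 ≥ 1, which is false.

Unsatisfiable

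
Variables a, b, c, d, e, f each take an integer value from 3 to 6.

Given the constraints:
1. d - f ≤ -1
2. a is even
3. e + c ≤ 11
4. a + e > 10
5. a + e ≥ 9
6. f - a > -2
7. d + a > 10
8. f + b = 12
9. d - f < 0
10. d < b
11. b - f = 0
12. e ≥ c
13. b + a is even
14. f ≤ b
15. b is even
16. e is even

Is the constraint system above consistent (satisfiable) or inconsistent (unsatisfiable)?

One satisfying assignment is a = 6, b = 6, c = 4, d = 5, e = 6, f = 6.
For the less obvious constraints — constraint 1: d - f = -1; constraint 3: e + c = 10 — and the others hold by inspection.

Satisfiable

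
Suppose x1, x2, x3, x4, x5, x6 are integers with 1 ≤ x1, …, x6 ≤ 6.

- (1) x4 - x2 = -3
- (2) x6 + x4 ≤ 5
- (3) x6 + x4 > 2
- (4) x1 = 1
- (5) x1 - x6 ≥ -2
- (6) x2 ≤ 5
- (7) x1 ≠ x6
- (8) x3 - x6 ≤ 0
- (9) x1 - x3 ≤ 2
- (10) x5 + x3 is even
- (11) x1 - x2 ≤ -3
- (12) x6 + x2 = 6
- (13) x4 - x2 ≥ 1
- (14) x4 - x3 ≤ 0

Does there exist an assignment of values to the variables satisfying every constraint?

Unsatisfiable

Constraints 5, 8, 11, 13, and 14 give x2 − x1 ≥ 3, x1 − x6 ≥ -2, x6 − x3 ≥ 0, x3 − x4 ≥ 0, x4 − x2 ≥ 1.
Adding all 5 inequalities: the left sides telescope to 0, and the right sides sum to 3 + (-2) + 0 + 0 + 1 = 2. So 0 ≥ 2, which is false.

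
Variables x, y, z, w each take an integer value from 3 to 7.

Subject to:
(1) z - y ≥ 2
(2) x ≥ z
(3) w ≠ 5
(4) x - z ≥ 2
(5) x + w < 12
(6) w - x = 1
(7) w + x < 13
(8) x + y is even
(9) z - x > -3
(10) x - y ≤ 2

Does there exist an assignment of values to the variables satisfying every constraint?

Constraints 1, 4, and 10 give x − z ≥ 2, z − y ≥ 2, y − x ≥ -2.
Adding all 3 inequalities: the left sides telescope to 0, and the right sides sum to 2 + 2 + (-2) = 2. So 0 ≥ 2, which is false.

Unsatisfiable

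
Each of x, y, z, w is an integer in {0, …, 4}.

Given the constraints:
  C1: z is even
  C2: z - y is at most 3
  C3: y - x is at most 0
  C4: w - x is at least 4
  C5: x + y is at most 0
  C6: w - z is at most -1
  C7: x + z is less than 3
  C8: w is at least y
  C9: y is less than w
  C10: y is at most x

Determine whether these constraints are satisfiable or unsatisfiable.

Unsatisfiable

Constraints 2, 3, 4, and 6 give x − y ≥ 0, y − z ≥ -3, z − w ≥ 1, w − x ≥ 4.
Adding all 4 inequalities: the left sides telescope to 0, and the right sides sum to 0 + (-3) + 1 + 4 = 2. So 0 ≥ 2, which is false.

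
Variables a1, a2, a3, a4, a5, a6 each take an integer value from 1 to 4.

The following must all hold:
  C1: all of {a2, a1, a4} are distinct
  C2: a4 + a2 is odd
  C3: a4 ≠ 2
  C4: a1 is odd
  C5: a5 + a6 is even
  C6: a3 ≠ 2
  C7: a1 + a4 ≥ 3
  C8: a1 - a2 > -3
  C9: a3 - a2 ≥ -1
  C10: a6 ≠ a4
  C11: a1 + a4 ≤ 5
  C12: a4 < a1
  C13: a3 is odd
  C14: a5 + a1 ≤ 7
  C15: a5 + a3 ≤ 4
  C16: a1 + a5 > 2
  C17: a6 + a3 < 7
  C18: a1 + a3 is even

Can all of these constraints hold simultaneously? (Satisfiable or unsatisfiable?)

Satisfiable

The assignment a1 = 3, a2 = 4, a3 = 3, a4 = 1, a5 = 1, a6 = 3 works:
  constraint 7 holds since a1 + a4 = 4.
  constraint 8 holds since a1 - a2 = -1.
  constraint 9 holds since a3 - a2 = -1.
The rest check out directly.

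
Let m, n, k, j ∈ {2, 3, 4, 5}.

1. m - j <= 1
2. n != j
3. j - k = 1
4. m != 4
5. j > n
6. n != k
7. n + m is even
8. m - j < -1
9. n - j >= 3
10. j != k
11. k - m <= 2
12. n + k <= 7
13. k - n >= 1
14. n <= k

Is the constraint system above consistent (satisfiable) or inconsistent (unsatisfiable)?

Constraints 1, 9, 11, and 13 give j − m ≥ -1, m − k ≥ -2, k − n ≥ 1, n − j ≥ 3.
Adding all 4 inequalities: the left sides telescope to 0, and the right sides sum to (-1) + (-2) + 1 + 3 = 1. So 0 ≥ 1, which is false.

Unsatisfiable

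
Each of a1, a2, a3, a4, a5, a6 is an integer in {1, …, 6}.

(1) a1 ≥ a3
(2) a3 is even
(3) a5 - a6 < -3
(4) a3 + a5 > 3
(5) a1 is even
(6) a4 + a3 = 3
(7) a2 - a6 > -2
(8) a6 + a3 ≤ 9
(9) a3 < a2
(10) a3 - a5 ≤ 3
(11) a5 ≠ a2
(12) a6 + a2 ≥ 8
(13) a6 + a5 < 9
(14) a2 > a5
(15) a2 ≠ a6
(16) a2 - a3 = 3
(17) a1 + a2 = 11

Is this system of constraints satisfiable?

Take a1 = 6, a2 = 5, a3 = 2, a4 = 1, a5 = 2, a6 = 6. Then constraint 3: a5 - a6 = -4; constraint 4: a3 + a5 = 4; constraint 6: a4 + a3 = 3, and every other listed constraint is also met.

Satisfiable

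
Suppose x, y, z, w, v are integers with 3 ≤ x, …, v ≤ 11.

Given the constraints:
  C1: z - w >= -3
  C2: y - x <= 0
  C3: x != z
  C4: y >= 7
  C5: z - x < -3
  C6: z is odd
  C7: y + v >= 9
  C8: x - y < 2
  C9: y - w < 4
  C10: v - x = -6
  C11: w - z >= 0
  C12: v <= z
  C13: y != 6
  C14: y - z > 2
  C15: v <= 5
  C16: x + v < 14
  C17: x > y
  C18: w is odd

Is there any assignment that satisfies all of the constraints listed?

Satisfiable

The assignment x = 9, y = 8, z = 3, w = 5, v = 3 works:
  constraint 1 holds since z - w = -2.
  constraint 2 holds since y - x = -1.
The rest check out directly.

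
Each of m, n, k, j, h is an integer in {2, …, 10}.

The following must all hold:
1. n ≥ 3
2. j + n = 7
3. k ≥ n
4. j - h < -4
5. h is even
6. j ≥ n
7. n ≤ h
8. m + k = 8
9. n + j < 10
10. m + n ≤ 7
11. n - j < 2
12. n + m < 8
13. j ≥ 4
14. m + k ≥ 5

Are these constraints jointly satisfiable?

One satisfying assignment is m = 4, n = 3, k = 4, j = 4, h = 10.
For the less obvious constraints — constraint 2: j + n = 7; constraint 4: j - h = -6; constraint 8: m + k = 8 — and the others hold by inspection.

Satisfiable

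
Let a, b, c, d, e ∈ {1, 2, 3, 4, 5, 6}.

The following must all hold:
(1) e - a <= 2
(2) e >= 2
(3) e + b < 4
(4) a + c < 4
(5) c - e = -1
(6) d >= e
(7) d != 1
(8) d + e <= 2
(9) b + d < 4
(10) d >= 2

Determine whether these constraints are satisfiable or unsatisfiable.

From constraint 10: d ≥ 2. From constraint 2: e ≥ 2. Hence d + e ≥ 4. But constraint 8 requires d + e ≤ 2, and 2 < 4. Contradiction.

Unsatisfiable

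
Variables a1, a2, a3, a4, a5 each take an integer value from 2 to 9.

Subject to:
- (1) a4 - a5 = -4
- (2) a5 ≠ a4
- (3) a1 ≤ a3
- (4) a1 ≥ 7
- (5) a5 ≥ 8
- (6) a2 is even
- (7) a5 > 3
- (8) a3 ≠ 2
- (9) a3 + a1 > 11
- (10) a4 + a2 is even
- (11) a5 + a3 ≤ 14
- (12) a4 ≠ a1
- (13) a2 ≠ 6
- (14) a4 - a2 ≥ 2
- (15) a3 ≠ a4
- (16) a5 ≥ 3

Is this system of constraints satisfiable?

From constraint 5: a5 ≥ 8. From constraints 3 and 4: a3 ≥ a1 ≥ 7. Hence a5 + a3 ≥ 15. But constraint 11 requires a5 + a3 ≤ 14, and 14 < 15. Contradiction.

Unsatisfiable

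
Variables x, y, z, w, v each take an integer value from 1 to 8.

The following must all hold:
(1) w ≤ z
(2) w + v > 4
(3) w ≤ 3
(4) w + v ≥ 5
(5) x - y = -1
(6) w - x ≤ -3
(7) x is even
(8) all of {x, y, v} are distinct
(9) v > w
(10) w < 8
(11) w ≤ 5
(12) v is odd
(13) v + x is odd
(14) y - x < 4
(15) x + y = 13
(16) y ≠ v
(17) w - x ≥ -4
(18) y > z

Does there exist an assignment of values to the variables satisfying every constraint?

Satisfiable

Try x = 6, y = 7, z = 2, w = 2, v = 5.
Check constraint 2: w + v = 7; constraint 4: w + v = 7. The remaining constraints are straightforward to verify.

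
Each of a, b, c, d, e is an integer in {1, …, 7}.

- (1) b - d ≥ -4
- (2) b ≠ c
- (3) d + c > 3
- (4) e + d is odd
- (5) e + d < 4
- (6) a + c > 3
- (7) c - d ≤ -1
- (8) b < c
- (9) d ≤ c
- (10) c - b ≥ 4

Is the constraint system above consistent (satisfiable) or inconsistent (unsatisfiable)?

Unsatisfiable

Constraints 1, 7, and 10 give b − d ≥ -4, d − c ≥ 1, c − b ≥ 4.
Adding all 3 inequalities: the left sides telescope to 0, and the right sides sum to (-4) + 1 + 4 = 1. So 0 ≥ 1, which is false.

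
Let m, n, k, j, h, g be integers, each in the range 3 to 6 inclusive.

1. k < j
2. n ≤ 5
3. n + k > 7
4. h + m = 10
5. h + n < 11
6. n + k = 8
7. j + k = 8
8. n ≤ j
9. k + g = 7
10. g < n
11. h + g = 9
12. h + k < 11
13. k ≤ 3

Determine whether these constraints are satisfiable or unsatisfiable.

Satisfiable

The assignment m = 5, n = 5, k = 3, j = 5, h = 5, g = 4 works:
  constraint 3 holds since n + k = 8.
  constraint 4 holds since h + m = 10.
  constraint 5 holds since h + n = 10.
The rest check out directly.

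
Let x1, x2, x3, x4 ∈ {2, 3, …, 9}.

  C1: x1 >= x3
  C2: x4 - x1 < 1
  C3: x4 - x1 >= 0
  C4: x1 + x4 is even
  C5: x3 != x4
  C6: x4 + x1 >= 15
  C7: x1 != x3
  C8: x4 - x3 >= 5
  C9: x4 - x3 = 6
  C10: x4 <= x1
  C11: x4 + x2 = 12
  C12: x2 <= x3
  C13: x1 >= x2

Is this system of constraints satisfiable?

Try x1 = 9, x2 = 3, x3 = 3, x4 = 9.
Check constraint 2: x4 - x1 = 0; constraint 3: x4 - x1 = 0; constraint 6: x4 + x1 = 18. The remaining constraints are straightforward to verify.

Satisfiable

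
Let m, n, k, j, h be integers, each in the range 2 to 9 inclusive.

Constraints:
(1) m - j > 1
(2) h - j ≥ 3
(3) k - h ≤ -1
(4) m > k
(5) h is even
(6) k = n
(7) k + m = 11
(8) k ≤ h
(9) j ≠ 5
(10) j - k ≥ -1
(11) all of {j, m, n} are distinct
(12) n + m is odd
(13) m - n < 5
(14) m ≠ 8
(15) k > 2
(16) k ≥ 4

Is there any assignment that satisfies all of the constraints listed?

Setting (m, n, k, j, h) = (7, 4, 4, 3, 8) satisfies everything: constraint 1: m - j = 4; constraint 2: h - j = 5, and the others follow.

Satisfiable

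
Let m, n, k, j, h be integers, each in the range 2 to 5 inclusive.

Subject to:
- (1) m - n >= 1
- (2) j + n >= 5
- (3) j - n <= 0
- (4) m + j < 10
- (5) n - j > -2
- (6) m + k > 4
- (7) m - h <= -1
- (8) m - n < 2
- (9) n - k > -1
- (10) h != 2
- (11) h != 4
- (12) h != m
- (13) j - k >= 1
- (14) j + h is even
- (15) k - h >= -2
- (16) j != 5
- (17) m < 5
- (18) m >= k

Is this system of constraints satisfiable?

Constraints 1, 3, 7, 13, and 15 give h − m ≥ 1, m − n ≥ 1, n − j ≥ 0, j − k ≥ 1, k − h ≥ -2.
Adding all 5 inequalities: the left sides telescope to 0, and the right sides sum to 1 + 1 + 0 + 1 + (-2) = 1. So 0 ≥ 1, which is false.

Unsatisfiable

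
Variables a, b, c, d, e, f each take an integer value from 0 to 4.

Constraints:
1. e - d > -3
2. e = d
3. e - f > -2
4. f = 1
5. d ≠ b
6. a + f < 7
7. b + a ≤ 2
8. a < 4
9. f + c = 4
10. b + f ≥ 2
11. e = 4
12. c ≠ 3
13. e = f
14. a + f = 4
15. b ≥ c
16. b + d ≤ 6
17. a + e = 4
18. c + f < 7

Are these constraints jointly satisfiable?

Unsatisfiable

Constraint 11 fixes e = 4 and constraint 4 fixes f = 1, but constraint 13 requires e = f. Since 4 ≠ 1, contradiction.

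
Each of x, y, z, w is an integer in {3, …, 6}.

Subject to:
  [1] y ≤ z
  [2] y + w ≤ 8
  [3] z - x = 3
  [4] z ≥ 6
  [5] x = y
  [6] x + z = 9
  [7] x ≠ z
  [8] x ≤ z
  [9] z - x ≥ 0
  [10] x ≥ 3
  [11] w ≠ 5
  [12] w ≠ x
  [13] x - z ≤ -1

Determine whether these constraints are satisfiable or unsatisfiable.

Setting (x, y, z, w) = (3, 3, 6, 4) satisfies everything: constraint 2: y + w = 7; constraint 3: z - x = 3; constraint 6: x + z = 9, and the others follow.

Satisfiable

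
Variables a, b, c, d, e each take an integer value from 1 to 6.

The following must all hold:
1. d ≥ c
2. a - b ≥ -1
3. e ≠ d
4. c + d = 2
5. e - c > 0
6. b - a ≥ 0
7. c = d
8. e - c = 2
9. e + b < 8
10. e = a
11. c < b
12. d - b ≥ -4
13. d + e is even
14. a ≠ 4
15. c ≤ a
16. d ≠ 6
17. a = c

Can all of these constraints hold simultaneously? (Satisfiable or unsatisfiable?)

Unsatisfiable

From constraints 7, 10, and 17, e = a = c = d, so e = d. But constraint 3 says e ≠ d. Contradiction.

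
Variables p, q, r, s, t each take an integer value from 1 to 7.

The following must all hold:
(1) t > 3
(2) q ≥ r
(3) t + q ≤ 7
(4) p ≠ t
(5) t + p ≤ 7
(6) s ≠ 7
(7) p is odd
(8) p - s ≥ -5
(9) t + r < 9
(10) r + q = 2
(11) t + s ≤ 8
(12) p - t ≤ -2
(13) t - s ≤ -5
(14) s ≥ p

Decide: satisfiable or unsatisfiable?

Unsatisfiable

Constraints 8, 12, and 13 give t − p ≥ 2, p − s ≥ -5, s − t ≥ 5.
Adding all 3 inequalities: the left sides telescope to 0, and the right sides sum to 2 + (-5) + 5 = 2. So 0 ≥ 2, which is false.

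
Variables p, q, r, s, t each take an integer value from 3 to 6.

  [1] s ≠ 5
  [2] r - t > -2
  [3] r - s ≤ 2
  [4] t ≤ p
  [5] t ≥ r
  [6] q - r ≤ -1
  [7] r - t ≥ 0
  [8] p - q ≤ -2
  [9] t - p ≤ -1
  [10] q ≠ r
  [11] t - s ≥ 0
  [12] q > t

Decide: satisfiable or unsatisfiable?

Unsatisfiable

Constraints 3, 6, 8, 9, and 11 give t − s ≥ 0, s − r ≥ -2, r − q ≥ 1, q − p ≥ 2, p − t ≥ 1.
Adding all 5 inequalities: the left sides telescope to 0, and the right sides sum to 0 + (-2) + 1 + 2 + 1 = 2. So 0 ≥ 2, which is false.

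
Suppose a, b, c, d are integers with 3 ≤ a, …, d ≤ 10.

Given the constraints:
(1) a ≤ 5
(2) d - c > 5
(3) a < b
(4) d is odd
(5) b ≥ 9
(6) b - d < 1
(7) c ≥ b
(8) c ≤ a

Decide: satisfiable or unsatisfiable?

Unsatisfiable

From constraints 5 and 7: c ≥ b and b ≥ 9, so c ≥ 9. From constraints 1 and 8: c ≤ a and a ≤ 5, so c ≤ 5. But 5 < 9, so no value of c works.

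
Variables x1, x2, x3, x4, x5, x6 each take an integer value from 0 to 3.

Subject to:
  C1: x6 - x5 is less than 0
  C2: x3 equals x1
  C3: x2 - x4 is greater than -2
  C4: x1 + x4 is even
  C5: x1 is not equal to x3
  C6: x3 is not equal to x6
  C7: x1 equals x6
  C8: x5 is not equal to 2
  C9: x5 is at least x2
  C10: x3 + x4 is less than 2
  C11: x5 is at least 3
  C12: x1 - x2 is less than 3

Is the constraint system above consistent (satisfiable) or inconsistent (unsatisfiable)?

Unsatisfiable

From constraints 2 and 7, x3 = x1 = x6, so x3 = x6. But constraint 6 says x3 ≠ x6. Contradiction.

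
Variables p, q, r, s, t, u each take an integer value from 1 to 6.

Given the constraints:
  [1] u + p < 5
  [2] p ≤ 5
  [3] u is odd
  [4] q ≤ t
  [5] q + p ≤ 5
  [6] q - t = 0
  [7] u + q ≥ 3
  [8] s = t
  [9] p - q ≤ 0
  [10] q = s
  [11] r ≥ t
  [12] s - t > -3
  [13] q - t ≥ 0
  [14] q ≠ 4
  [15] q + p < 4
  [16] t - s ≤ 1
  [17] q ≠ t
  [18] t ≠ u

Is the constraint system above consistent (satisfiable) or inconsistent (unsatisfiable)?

From constraints 8 and 10, q = s = t, so q = t. But constraint 17 says q ≠ t. Contradiction.

Unsatisfiable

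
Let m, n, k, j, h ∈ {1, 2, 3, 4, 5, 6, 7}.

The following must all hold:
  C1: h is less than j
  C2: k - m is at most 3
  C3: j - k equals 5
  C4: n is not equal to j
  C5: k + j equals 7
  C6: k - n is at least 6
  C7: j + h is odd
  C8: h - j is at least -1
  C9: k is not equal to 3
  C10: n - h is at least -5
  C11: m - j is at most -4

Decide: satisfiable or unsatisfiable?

Constraints 2, 6, 8, 10, and 11 give n − h ≥ -5, h − j ≥ -1, j − m ≥ 4, m − k ≥ -3, k − n ≥ 6.
Adding all 5 inequalities: the left sides telescope to 0, and the right sides sum to (-5) + (-1) + 4 + (-3) + 6 = 1. So 0 ≥ 1, which is false.

Unsatisfiable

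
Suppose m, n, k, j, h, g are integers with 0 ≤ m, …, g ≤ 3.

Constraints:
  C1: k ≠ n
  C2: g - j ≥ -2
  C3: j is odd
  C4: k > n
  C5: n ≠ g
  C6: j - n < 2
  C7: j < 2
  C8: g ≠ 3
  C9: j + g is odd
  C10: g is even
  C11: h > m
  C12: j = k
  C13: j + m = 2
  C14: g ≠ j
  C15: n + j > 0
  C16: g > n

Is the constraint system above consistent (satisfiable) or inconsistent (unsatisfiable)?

Satisfiable

The assignment m = 1, n = 0, k = 1, j = 1, h = 2, g = 2 works:
  constraint 2 holds since g - j = 1.
  constraint 6 holds since j - n = 1.
  constraint 13 holds since j + m = 2.
The rest check out directly.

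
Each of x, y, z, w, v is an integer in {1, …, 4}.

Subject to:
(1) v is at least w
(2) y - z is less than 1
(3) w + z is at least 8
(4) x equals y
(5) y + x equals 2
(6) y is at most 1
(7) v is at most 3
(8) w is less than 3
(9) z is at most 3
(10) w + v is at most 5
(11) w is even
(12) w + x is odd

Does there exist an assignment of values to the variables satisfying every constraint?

From constraints 1 and 7: w ≤ v ≤ 3. From constraint 9: z ≤ 3. Hence w + z ≤ 6. But constraint 3 requires w + z ≥ 8, and 8 > 6. Contradiction.

Unsatisfiable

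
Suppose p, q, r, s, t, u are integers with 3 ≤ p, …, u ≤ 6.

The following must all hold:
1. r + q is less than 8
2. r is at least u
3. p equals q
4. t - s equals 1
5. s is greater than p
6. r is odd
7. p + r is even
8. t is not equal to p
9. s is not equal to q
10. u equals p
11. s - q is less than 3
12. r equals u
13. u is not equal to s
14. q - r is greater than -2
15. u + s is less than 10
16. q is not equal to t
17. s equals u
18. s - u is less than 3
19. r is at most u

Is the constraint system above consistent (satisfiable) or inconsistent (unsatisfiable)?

From constraints 3, 10, and 17, s = u = p = q, so s = q. But constraint 9 says s ≠ q. Contradiction.

Unsatisfiable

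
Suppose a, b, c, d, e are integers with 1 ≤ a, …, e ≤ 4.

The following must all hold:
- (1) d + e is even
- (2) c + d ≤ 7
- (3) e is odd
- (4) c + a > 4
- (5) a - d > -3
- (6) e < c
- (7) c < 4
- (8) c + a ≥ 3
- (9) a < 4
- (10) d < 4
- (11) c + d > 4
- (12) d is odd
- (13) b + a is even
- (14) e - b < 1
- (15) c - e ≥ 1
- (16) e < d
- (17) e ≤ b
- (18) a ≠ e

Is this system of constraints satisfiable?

Satisfiable

One satisfying assignment is a = 3, b = 3, c = 3, d = 3, e = 1.
For the less obvious constraints — constraint 2: c + d = 6; constraint 4: c + a = 6 — and the others hold by inspection.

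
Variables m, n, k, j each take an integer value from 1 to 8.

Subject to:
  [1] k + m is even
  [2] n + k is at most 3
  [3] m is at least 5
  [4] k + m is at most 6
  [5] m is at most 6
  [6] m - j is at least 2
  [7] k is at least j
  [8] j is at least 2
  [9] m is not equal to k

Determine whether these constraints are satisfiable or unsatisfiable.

Unsatisfiable

From constraints 7 and 8: k ≥ j ≥ 2. From constraint 3: m ≥ 5. Hence k + m ≥ 7. But constraint 4 requires k + m ≤ 6, and 6 < 7. Contradiction.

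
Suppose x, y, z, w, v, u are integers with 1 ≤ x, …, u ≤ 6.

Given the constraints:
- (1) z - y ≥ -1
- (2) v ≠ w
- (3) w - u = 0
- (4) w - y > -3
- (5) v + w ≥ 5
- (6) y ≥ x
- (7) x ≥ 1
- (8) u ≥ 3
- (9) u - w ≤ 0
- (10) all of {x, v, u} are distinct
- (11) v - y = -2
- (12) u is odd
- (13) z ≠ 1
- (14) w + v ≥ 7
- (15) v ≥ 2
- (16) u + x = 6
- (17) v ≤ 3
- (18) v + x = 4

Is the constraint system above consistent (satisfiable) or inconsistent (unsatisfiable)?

The assignment x = 1, y = 5, z = 4, w = 5, v = 3, u = 5 works:
  constraint 1 holds since z - y = -1.
  constraint 3 holds since w - u = 0.
  constraint 4 holds since w - y = 0.
The rest check out directly.

Satisfiable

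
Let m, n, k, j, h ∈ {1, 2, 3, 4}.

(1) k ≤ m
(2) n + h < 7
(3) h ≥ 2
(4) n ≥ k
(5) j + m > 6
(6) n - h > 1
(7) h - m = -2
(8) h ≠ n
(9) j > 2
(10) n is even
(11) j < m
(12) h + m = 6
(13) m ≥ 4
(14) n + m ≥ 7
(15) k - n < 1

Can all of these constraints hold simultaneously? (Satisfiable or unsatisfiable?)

Satisfiable

Take m = 4, n = 4, k = 4, j = 3, h = 2. Then constraint 2: n + h = 6; constraint 5: j + m = 7, and every other listed constraint is also met.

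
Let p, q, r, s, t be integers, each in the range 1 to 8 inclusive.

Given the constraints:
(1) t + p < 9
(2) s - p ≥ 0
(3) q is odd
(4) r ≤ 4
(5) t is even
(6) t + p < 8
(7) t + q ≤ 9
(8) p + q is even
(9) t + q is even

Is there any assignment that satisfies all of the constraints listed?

Unsatisfiable

Constraint 5 makes t even and constraint 3 makes q odd, so t + q must be odd. Constraint 9 says t + q is even — contradiction.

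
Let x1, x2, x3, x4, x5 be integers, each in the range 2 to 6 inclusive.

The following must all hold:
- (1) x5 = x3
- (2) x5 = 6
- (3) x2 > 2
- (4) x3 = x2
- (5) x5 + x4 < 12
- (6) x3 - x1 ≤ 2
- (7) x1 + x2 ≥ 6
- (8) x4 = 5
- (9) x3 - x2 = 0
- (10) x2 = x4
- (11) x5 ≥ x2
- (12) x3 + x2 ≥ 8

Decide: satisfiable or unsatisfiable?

Constraint 2 fixes x5 = 6 and constraint 8 fixes x4 = 5. Constraints 1, 4, and 10 give x5 = x3 = x2 = x4, so x5 = x4. But 6 ≠ 5 — contradiction.

Unsatisfiable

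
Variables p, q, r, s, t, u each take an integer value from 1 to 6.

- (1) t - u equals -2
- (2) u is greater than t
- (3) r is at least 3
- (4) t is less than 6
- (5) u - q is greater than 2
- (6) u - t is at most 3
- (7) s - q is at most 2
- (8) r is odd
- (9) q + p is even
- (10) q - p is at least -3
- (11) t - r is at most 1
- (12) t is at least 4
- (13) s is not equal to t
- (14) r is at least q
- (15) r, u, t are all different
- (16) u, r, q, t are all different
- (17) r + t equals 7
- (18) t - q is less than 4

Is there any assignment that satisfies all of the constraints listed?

Satisfiable

Take p = 2, q = 2, r = 3, s = 2, t = 4, u = 6. Then constraint 1: t - u = -2; constraint 5: u - q = 4, and every other listed constraint is also met.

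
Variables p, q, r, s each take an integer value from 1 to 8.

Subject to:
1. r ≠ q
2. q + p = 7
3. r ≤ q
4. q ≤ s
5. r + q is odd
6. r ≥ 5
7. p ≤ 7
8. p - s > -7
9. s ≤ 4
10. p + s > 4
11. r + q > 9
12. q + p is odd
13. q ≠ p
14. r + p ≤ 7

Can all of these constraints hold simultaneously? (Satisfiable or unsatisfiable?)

From constraints 3 and 6: q ≥ r and r ≥ 5, so q ≥ 5. From constraints 4 and 9: q ≤ s and s ≤ 4, so q ≤ 4. But 4 < 5, so no value of q works.

Unsatisfiable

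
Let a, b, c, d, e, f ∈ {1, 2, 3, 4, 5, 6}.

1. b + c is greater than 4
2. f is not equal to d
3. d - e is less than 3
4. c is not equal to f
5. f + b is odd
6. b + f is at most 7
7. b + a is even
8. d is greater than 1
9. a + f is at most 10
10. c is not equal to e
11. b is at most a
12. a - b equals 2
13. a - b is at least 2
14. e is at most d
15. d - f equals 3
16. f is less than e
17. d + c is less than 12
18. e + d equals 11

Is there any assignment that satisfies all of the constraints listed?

Satisfiable

Try a = 4, b = 2, c = 4, d = 6, e = 5, f = 3.
Check constraint 1: b + c = 6; constraint 3: d - e = 1. The remaining constraints are straightforward to verify.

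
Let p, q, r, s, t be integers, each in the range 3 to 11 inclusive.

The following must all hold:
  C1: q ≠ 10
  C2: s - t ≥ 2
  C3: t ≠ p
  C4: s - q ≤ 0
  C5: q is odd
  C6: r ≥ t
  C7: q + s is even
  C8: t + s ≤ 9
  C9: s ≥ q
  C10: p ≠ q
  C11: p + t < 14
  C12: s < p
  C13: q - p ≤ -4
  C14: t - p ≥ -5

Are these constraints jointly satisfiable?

Unsatisfiable

Constraints 2, 4, 13, and 14 give t − p ≥ -5, p − q ≥ 4, q − s ≥ 0, s − t ≥ 2.
Adding all 4 inequalities: the left sides telescope to 0, and the right sides sum to (-5) + 4 + 0 + 2 = 1. So 0 ≥ 1, which is false.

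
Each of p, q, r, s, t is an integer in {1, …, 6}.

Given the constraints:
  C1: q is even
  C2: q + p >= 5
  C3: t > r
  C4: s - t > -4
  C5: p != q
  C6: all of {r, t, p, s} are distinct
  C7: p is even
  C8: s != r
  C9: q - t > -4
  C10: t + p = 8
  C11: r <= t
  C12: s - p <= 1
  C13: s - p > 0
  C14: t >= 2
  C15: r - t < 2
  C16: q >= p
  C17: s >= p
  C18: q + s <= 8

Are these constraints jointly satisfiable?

Satisfiable

Take p = 2, q = 4, r = 5, s = 3, t = 6. Then constraint 2: q + p = 6; constraint 4: s - t = -3, and every other listed constraint is also met.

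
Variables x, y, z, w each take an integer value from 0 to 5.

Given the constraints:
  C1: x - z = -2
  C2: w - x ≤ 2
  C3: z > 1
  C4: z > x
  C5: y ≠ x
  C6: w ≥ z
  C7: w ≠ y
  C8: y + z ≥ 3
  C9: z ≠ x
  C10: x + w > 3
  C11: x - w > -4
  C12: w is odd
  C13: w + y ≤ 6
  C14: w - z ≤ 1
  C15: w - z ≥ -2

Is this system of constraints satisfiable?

The assignment x = 1, y = 0, z = 3, w = 3 works:
  constraint 1 holds since x - z = -2.
  constraint 2 holds since w - x = 2.
The rest check out directly.

Satisfiable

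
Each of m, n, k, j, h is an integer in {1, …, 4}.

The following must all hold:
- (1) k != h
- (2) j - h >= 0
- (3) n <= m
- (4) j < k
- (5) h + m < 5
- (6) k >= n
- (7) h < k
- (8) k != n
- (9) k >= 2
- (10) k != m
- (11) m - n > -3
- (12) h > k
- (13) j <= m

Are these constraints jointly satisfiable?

Constraints 2, 4, and 12 give h ≤ j, j < k, k < h. Chaining: h ≤ j < k < h, which forces h < h — impossible.

Unsatisfiable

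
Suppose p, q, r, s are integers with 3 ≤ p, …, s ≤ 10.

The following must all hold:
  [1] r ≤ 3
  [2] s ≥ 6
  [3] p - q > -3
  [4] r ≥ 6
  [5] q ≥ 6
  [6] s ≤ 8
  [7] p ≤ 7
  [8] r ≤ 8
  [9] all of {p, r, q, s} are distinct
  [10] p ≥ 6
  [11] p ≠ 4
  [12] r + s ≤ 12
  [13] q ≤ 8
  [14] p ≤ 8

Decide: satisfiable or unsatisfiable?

Constraints 2, 4, 5, 6, 8, 10, 13, and 14 confine each of p, r, q, s to the 3 values {6, …, 8}.
Constraint 9 requires all 4 of them to be distinct, but only 3 values are available — impossible by the pigeonhole principle.

Unsatisfiable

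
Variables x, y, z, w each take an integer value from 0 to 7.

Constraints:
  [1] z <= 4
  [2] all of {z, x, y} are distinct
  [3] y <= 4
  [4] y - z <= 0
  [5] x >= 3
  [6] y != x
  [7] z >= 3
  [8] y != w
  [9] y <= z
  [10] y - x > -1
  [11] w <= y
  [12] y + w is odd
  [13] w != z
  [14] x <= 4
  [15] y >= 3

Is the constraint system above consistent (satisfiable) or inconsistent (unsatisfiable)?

Unsatisfiable

Constraints 1, 3, 5, 7, 14, and 15 confine each of z, x, y to the 2 values {3, 4}.
Constraint 2 requires all 3 of them to be distinct, but only 2 values are available — impossible by the pigeonhole principle.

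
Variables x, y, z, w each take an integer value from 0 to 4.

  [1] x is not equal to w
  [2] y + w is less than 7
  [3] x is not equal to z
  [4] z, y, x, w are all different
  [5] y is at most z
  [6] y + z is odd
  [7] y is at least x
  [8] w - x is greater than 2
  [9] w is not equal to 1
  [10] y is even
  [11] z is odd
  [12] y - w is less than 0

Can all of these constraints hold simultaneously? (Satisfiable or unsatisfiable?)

Satisfiable

Take x = 0, y = 2, z = 3, w = 4. Then constraint 2: y + w = 6; constraint 8: w - x = 4; constraint 12: y - w = -2, and every other listed constraint is also met.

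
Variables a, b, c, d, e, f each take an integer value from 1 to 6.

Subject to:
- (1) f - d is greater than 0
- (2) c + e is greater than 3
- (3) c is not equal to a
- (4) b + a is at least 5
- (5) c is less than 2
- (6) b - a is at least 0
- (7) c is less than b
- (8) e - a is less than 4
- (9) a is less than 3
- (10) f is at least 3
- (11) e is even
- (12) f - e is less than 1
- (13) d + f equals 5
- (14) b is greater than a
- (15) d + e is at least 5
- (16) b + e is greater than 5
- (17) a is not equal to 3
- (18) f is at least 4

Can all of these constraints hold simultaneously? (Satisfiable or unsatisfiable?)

Try a = 2, b = 3, c = 1, d = 1, e = 4, f = 4.
Check constraint 1: f - d = 3; constraint 2: c + e = 5; constraint 4: b + a = 5. The remaining constraints are straightforward to verify.

Satisfiable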